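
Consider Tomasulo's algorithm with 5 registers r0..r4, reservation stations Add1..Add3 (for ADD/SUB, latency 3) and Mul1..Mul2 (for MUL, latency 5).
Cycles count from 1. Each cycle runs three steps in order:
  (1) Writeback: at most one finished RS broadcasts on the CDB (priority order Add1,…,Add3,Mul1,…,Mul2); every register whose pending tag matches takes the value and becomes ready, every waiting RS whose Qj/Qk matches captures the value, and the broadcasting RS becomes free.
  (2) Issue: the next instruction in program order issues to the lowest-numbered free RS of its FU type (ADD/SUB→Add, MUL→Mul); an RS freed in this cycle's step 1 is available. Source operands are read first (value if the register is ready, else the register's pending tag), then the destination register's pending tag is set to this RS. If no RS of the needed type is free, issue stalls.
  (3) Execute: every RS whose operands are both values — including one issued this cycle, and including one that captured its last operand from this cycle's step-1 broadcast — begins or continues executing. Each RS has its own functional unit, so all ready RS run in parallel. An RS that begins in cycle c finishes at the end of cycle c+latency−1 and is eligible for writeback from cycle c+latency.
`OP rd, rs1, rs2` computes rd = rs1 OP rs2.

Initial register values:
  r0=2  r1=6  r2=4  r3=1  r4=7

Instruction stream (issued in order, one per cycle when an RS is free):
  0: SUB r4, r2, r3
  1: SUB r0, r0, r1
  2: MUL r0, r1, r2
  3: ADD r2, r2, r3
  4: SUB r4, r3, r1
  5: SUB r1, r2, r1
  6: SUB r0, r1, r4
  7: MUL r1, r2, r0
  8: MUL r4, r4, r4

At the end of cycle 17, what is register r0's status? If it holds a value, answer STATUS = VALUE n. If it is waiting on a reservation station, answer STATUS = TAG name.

STATUS = VALUE 4

  c1: issue SUB r4<-Add1  regs: r0:2,r1:6,r2:4,r3:1,r4:Add1
  c2: issue SUB r0<-Add2  regs: r0:Add2,r1:6,r2:4,r3:1,r4:Add1
  c3: issue MUL r0<-Mul1  regs: r0:Mul1,r1:6,r2:4,r3:1,r4:Add1
  c4: CDB Add1=3; issue ADD r2<-Add1  regs: r0:Mul1,r1:6,r2:Add1,r3:1,r4:3
  c5: CDB Add2=-4; issue SUB r4<-Add2  regs: r0:Mul1,r1:6,r2:Add1,r3:1,r4:Add2
  c6: issue SUB r1<-Add3  regs: r0:Mul1,r1:Add3,r2:Add1,r3:1,r4:Add2
  c7: CDB Add1=5; issue SUB r0<-Add1  regs: r0:Add1,r1:Add3,r2:5,r3:1,r4:Add2
  c8: CDB Add2=-5; issue MUL r1<-Mul2  regs: r0:Add1,r1:Mul2,r2:5,r3:1,r4:-5
  c9: CDB Mul1=24; issue MUL r4<-Mul1  regs: r0:Add1,r1:Mul2,r2:5,r3:1,r4:Mul1
  c10: CDB Add3=-1  regs: r0:Add1,r1:Mul2,r2:5,r3:1,r4:Mul1
  c11: -  regs: r0:Add1,r1:Mul2,r2:5,r3:1,r4:Mul1
  c12: -  regs: r0:Add1,r1:Mul2,r2:5,r3:1,r4:Mul1
  c13: CDB Add1=4  regs: r0:4,r1:Mul2,r2:5,r3:1,r4:Mul1
  c14: CDB Mul1=25  regs: r0:4,r1:Mul2,r2:5,r3:1,r4:25
  c15: -  regs: r0:4,r1:Mul2,r2:5,r3:1,r4:25
  c16: -  regs: r0:4,r1:Mul2,r2:5,r3:1,r4:25
  c17: -  regs: r0:4,r1:Mul2,r2:5,r3:1,r4:25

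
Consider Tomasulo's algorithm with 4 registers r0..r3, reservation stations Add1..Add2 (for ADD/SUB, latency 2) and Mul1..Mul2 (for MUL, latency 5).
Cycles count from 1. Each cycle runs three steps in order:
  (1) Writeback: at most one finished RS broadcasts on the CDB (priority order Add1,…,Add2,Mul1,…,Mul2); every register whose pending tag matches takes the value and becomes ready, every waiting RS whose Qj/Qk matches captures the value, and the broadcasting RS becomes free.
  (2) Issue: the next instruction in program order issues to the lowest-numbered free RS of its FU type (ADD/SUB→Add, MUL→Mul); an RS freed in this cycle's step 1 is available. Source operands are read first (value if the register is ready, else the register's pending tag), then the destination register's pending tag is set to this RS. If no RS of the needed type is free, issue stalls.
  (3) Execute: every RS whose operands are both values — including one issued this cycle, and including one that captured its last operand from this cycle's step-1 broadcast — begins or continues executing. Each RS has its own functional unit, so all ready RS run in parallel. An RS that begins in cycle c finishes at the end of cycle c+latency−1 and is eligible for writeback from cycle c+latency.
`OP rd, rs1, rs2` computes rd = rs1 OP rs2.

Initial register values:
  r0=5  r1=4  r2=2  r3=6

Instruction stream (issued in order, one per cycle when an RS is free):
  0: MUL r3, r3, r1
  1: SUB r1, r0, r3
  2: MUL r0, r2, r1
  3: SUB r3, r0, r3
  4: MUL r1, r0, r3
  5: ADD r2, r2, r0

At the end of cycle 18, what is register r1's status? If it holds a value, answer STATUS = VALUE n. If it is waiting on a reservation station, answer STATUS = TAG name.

STATUS = TAG Mul1

cycle 1: issue MUL r3<-Mul1 // r0:5,r1:4,r2:2,r3:Mul1
cycle 2: issue SUB r1<-Add1 // r0:5,r1:Add1,r2:2,r3:Mul1
cycle 3: issue MUL r0<-Mul2 // r0:Mul2,r1:Add1,r2:2,r3:Mul1
cycle 4: issue SUB r3<-Add2 // r0:Mul2,r1:Add1,r2:2,r3:Add2
cycle 5: stall // r0:Mul2,r1:Add1,r2:2,r3:Add2
cycle 6: CDB Mul1=24; issue MUL r1<-Mul1 // r0:Mul2,r1:Mul1,r2:2,r3:Add2
cycle 7: stall // r0:Mul2,r1:Mul1,r2:2,r3:Add2
cycle 8: CDB Add1=-19; issue ADD r2<-Add1 // r0:Mul2,r1:Mul1,r2:Add1,r3:Add2
cycle 9: - // r0:Mul2,r1:Mul1,r2:Add1,r3:Add2
cycle 10: - // r0:Mul2,r1:Mul1,r2:Add1,r3:Add2
cycle 11: - // r0:Mul2,r1:Mul1,r2:Add1,r3:Add2
cycle 12: - // r0:Mul2,r1:Mul1,r2:Add1,r3:Add2
cycle 13: CDB Mul2=-38 // r0:-38,r1:Mul1,r2:Add1,r3:Add2
cycle 14: - // r0:-38,r1:Mul1,r2:Add1,r3:Add2
cycle 15: CDB Add1=-36 // r0:-38,r1:Mul1,r2:-36,r3:Add2
cycle 16: CDB Add2=-62 // r0:-38,r1:Mul1,r2:-36,r3:-62
cycle 17: - // r0:-38,r1:Mul1,r2:-36,r3:-62
cycle 18: - // r0:-38,r1:Mul1,r2:-36,r3:-62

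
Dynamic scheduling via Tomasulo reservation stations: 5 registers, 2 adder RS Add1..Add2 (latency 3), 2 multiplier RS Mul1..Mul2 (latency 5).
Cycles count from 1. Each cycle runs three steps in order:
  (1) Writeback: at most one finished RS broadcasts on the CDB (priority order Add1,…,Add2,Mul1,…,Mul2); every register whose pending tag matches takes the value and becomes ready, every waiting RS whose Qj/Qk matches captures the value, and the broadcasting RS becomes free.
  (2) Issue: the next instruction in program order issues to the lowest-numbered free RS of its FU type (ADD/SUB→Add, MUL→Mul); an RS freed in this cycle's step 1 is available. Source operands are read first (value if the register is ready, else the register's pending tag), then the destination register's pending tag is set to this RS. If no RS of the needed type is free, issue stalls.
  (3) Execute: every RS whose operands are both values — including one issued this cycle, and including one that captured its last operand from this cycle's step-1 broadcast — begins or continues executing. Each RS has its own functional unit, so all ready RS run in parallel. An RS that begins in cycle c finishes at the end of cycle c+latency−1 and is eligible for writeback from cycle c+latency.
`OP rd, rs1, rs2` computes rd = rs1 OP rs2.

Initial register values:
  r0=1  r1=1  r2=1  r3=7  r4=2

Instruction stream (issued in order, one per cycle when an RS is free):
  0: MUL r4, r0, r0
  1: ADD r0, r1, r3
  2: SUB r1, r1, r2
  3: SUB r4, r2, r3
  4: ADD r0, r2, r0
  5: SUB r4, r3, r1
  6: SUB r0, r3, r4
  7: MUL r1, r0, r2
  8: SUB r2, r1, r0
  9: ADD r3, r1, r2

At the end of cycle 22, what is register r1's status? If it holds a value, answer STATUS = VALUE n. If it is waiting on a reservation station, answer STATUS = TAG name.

cycle 1: issue MUL r4<-Mul1 // r0:1,r1:1,r2:1,r3:7,r4:Mul1
cycle 2: issue ADD r0<-Add1 // r0:Add1,r1:1,r2:1,r3:7,r4:Mul1
cycle 3: issue SUB r1<-Add2 // r0:Add1,r1:Add2,r2:1,r3:7,r4:Mul1
cycle 4: stall // r0:Add1,r1:Add2,r2:1,r3:7,r4:Mul1
cycle 5: CDB Add1=8; issue SUB r4<-Add1 // r0:8,r1:Add2,r2:1,r3:7,r4:Add1
cycle 6: CDB Add2=0; issue ADD r0<-Add2 // r0:Add2,r1:0,r2:1,r3:7,r4:Add1
cycle 7: CDB Mul1=1; stall // r0:Add2,r1:0,r2:1,r3:7,r4:Add1
cycle 8: CDB Add1=-6; issue SUB r4<-Add1 // r0:Add2,r1:0,r2:1,r3:7,r4:Add1
cycle 9: CDB Add2=9; issue SUB r0<-Add2 // r0:Add2,r1:0,r2:1,r3:7,r4:Add1
cycle 10: issue MUL r1<-Mul1 // r0:Add2,r1:Mul1,r2:1,r3:7,r4:Add1
cycle 11: CDB Add1=7; issue SUB r2<-Add1 // r0:Add2,r1:Mul1,r2:Add1,r3:7,r4:7
cycle 12: stall // r0:Add2,r1:Mul1,r2:Add1,r3:7,r4:7
cycle 13: stall // r0:Add2,r1:Mul1,r2:Add1,r3:7,r4:7
cycle 14: CDB Add2=0; issue ADD r3<-Add2 // r0:0,r1:Mul1,r2:Add1,r3:Add2,r4:7
cycle 15: - // r0:0,r1:Mul1,r2:Add1,r3:Add2,r4:7
cycle 16: - // r0:0,r1:Mul1,r2:Add1,r3:Add2,r4:7
cycle 17: - // r0:0,r1:Mul1,r2:Add1,r3:Add2,r4:7
cycle 18: - // r0:0,r1:Mul1,r2:Add1,r3:Add2,r4:7
cycle 19: CDB Mul1=0 // r0:0,r1:0,r2:Add1,r3:Add2,r4:7
cycle 20: - // r0:0,r1:0,r2:Add1,r3:Add2,r4:7
cycle 21: - // r0:0,r1:0,r2:Add1,r3:Add2,r4:7
cycle 22: CDB Add1=0 // r0:0,r1:0,r2:0,r3:Add2,r4:7

STATUS = VALUE 0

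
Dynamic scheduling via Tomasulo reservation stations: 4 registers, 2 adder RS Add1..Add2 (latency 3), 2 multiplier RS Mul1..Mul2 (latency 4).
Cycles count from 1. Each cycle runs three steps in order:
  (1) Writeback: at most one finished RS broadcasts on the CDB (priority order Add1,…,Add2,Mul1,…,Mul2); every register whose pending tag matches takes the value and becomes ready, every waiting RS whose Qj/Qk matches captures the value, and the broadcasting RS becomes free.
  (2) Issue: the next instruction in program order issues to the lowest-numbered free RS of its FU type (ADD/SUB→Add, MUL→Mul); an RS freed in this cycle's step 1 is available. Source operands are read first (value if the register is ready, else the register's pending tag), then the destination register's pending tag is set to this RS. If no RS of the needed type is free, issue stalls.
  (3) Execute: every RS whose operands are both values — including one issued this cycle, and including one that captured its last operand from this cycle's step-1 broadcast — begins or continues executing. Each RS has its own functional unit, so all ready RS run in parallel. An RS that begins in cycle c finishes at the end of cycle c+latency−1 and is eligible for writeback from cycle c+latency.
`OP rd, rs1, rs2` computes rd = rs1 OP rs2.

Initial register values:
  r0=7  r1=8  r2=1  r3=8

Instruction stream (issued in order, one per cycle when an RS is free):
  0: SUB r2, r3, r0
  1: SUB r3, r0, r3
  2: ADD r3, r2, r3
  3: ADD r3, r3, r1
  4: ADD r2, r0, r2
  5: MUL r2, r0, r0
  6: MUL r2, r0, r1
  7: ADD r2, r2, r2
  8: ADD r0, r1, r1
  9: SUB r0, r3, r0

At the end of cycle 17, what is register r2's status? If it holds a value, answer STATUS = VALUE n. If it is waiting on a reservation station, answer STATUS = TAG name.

  c1: issue SUB r2<-Add1  regs: r0:7,r1:8,r2:Add1,r3:8
  c2: issue SUB r3<-Add2  regs: r0:7,r1:8,r2:Add1,r3:Add2
  c3: stall  regs: r0:7,r1:8,r2:Add1,r3:Add2
  c4: CDB Add1=1; issue ADD r3<-Add1  regs: r0:7,r1:8,r2:1,r3:Add1
  c5: CDB Add2=-1; issue ADD r3<-Add2  regs: r0:7,r1:8,r2:1,r3:Add2
  c6: stall  regs: r0:7,r1:8,r2:1,r3:Add2
  c7: stall  regs: r0:7,r1:8,r2:1,r3:Add2
  c8: CDB Add1=0; issue ADD r2<-Add1  regs: r0:7,r1:8,r2:Add1,r3:Add2
  c9: issue MUL r2<-Mul1  regs: r0:7,r1:8,r2:Mul1,r3:Add2
  c10: issue MUL r2<-Mul2  regs: r0:7,r1:8,r2:Mul2,r3:Add2
  c11: CDB Add1=8; issue ADD r2<-Add1  regs: r0:7,r1:8,r2:Add1,r3:Add2
  c12: CDB Add2=8; issue ADD r0<-Add2  regs: r0:Add2,r1:8,r2:Add1,r3:8
  c13: CDB Mul1=49; stall  regs: r0:Add2,r1:8,r2:Add1,r3:8
  c14: CDB Mul2=56; stall  regs: r0:Add2,r1:8,r2:Add1,r3:8
  c15: CDB Add2=16; issue SUB r0<-Add2  regs: r0:Add2,r1:8,r2:Add1,r3:8
  c16: -  regs: r0:Add2,r1:8,r2:Add1,r3:8
  c17: CDB Add1=112  regs: r0:Add2,r1:8,r2:112,r3:8

STATUS = VALUE 112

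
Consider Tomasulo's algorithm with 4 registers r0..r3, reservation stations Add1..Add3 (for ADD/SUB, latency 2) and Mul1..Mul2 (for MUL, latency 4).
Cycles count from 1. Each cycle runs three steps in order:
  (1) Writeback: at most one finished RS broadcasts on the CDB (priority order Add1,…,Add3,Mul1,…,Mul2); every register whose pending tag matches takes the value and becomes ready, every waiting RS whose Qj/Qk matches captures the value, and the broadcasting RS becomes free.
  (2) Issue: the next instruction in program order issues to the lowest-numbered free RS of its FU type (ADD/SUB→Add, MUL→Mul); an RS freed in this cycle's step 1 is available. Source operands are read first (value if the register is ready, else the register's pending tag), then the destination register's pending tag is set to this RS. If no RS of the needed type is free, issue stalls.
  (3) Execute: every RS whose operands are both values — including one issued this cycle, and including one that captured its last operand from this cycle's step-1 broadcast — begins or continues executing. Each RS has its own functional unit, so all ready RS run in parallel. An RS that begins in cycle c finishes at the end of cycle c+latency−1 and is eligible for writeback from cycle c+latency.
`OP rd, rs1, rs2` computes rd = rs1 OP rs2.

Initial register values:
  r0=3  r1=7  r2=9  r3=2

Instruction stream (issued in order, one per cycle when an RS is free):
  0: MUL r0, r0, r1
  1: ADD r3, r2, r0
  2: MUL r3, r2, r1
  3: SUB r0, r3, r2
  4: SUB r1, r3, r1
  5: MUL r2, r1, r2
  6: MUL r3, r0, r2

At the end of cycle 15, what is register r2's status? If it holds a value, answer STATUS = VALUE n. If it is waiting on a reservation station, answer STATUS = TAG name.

STATUS = VALUE 504

  c1: issue MUL r0<-Mul1  regs: r0:Mul1,r1:7,r2:9,r3:2
  c2: issue ADD r3<-Add1  regs: r0:Mul1,r1:7,r2:9,r3:Add1
  c3: issue MUL r3<-Mul2  regs: r0:Mul1,r1:7,r2:9,r3:Mul2
  c4: issue SUB r0<-Add2  regs: r0:Add2,r1:7,r2:9,r3:Mul2
  c5: CDB Mul1=21; issue SUB r1<-Add3  regs: r0:Add2,r1:Add3,r2:9,r3:Mul2
  c6: issue MUL r2<-Mul1  regs: r0:Add2,r1:Add3,r2:Mul1,r3:Mul2
  c7: CDB Add1=30; stall  regs: r0:Add2,r1:Add3,r2:Mul1,r3:Mul2
  c8: CDB Mul2=63; issue MUL r3<-Mul2  regs: r0:Add2,r1:Add3,r2:Mul1,r3:Mul2
  c9: -  regs: r0:Add2,r1:Add3,r2:Mul1,r3:Mul2
  c10: CDB Add2=54  regs: r0:54,r1:Add3,r2:Mul1,r3:Mul2
  c11: CDB Add3=56  regs: r0:54,r1:56,r2:Mul1,r3:Mul2
  c12: -  regs: r0:54,r1:56,r2:Mul1,r3:Mul2
  c13: -  regs: r0:54,r1:56,r2:Mul1,r3:Mul2
  c14: -  regs: r0:54,r1:56,r2:Mul1,r3:Mul2
  c15: CDB Mul1=504  regs: r0:54,r1:56,r2:504,r3:Mul2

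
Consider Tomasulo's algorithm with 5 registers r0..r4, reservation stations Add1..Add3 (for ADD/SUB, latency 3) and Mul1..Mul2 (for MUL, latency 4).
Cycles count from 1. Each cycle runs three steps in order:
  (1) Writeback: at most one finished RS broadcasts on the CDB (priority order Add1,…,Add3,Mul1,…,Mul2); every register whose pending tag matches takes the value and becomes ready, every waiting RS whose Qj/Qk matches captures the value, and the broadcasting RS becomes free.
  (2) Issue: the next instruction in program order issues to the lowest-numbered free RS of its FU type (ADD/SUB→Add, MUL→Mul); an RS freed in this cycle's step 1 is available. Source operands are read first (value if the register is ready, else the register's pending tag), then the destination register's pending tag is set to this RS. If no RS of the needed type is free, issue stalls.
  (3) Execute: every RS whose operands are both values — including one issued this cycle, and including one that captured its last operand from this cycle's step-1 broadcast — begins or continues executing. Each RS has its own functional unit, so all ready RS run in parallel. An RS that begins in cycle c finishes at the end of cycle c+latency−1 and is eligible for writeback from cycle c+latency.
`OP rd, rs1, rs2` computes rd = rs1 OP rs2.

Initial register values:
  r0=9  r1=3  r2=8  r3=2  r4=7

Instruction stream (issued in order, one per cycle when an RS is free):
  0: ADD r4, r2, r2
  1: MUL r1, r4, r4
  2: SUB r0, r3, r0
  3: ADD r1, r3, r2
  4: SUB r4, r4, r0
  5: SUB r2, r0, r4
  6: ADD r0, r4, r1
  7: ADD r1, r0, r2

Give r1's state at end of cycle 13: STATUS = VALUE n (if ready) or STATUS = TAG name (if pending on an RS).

STATUS = TAG Add3

  c1: issue ADD r4<-Add1  regs: r0:9,r1:3,r2:8,r3:2,r4:Add1
  c2: issue MUL r1<-Mul1  regs: r0:9,r1:Mul1,r2:8,r3:2,r4:Add1
  c3: issue SUB r0<-Add2  regs: r0:Add2,r1:Mul1,r2:8,r3:2,r4:Add1
  c4: CDB Add1=16; issue ADD r1<-Add1  regs: r0:Add2,r1:Add1,r2:8,r3:2,r4:16
  c5: issue SUB r4<-Add3  regs: r0:Add2,r1:Add1,r2:8,r3:2,r4:Add3
  c6: CDB Add2=-7; issue SUB r2<-Add2  regs: r0:-7,r1:Add1,r2:Add2,r3:2,r4:Add3
  c7: CDB Add1=10; issue ADD r0<-Add1  regs: r0:Add1,r1:10,r2:Add2,r3:2,r4:Add3
  c8: CDB Mul1=256; stall  regs: r0:Add1,r1:10,r2:Add2,r3:2,r4:Add3
  c9: CDB Add3=23; issue ADD r1<-Add3  regs: r0:Add1,r1:Add3,r2:Add2,r3:2,r4:23
  c10: -  regs: r0:Add1,r1:Add3,r2:Add2,r3:2,r4:23
  c11: -  regs: r0:Add1,r1:Add3,r2:Add2,r3:2,r4:23
  c12: CDB Add1=33  regs: r0:33,r1:Add3,r2:Add2,r3:2,r4:23
  c13: CDB Add2=-30  regs: r0:33,r1:Add3,r2:-30,r3:2,r4:23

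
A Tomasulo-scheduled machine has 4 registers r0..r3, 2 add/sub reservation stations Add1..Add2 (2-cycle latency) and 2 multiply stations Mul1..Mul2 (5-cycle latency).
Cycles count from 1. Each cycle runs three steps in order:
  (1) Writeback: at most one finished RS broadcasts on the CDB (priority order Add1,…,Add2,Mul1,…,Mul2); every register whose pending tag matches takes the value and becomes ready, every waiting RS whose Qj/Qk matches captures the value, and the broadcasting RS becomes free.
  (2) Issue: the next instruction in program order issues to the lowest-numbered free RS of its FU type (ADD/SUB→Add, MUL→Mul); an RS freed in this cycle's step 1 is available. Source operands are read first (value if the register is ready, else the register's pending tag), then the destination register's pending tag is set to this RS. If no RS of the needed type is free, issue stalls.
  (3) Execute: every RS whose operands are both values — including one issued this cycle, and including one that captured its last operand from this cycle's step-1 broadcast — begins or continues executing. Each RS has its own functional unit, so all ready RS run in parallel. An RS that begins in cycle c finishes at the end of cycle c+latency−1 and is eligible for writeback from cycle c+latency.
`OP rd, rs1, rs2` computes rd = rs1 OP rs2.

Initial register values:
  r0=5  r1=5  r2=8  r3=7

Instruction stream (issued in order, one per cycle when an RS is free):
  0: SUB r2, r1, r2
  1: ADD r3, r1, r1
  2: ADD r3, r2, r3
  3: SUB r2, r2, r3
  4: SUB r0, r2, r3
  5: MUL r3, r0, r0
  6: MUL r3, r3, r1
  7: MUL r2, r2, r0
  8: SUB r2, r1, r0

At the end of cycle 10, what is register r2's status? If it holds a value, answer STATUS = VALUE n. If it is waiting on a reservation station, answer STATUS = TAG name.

STATUS = VALUE -10

cycle 1: issue SUB r2<-Add1 // r0:5,r1:5,r2:Add1,r3:7
cycle 2: issue ADD r3<-Add2 // r0:5,r1:5,r2:Add1,r3:Add2
cycle 3: CDB Add1=-3; issue ADD r3<-Add1 // r0:5,r1:5,r2:-3,r3:Add1
cycle 4: CDB Add2=10; issue SUB r2<-Add2 // r0:5,r1:5,r2:Add2,r3:Add1
cycle 5: stall // r0:5,r1:5,r2:Add2,r3:Add1
cycle 6: CDB Add1=7; issue SUB r0<-Add1 // r0:Add1,r1:5,r2:Add2,r3:7
cycle 7: issue MUL r3<-Mul1 // r0:Add1,r1:5,r2:Add2,r3:Mul1
cycle 8: CDB Add2=-10; issue MUL r3<-Mul2 // r0:Add1,r1:5,r2:-10,r3:Mul2
cycle 9: stall // r0:Add1,r1:5,r2:-10,r3:Mul2
cycle 10: CDB Add1=-17; stall // r0:-17,r1:5,r2:-10,r3:Mul2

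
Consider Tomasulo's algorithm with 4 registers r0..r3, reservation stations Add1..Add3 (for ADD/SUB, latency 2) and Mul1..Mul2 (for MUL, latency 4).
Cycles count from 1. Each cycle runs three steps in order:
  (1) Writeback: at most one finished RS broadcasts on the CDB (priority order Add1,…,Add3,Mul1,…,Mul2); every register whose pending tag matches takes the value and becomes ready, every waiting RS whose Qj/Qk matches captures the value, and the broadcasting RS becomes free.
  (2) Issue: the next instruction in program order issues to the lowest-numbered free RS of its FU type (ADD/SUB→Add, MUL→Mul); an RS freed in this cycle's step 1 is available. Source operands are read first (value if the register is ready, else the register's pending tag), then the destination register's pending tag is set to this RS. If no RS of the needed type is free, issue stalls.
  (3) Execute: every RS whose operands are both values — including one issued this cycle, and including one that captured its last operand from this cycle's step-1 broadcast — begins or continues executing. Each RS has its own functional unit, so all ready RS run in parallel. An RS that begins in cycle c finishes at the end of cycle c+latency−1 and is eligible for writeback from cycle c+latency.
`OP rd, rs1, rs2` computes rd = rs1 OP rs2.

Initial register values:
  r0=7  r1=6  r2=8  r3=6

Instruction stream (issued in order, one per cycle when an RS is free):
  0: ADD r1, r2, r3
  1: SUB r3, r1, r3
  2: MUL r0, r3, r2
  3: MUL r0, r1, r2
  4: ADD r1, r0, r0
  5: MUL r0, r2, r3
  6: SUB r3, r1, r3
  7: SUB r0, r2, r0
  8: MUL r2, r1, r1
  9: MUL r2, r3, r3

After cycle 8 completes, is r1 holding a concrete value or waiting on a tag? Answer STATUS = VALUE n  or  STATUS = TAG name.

STATUS = TAG Add1

cycle 1: issue ADD r1<-Add1 // r0:7,r1:Add1,r2:8,r3:6
cycle 2: issue SUB r3<-Add2 // r0:7,r1:Add1,r2:8,r3:Add2
cycle 3: CDB Add1=14; issue MUL r0<-Mul1 // r0:Mul1,r1:14,r2:8,r3:Add2
cycle 4: issue MUL r0<-Mul2 // r0:Mul2,r1:14,r2:8,r3:Add2
cycle 5: CDB Add2=8; issue ADD r1<-Add1 // r0:Mul2,r1:Add1,r2:8,r3:8
cycle 6: stall // r0:Mul2,r1:Add1,r2:8,r3:8
cycle 7: stall // r0:Mul2,r1:Add1,r2:8,r3:8
cycle 8: CDB Mul2=112; issue MUL r0<-Mul2 // r0:Mul2,r1:Add1,r2:8,r3:8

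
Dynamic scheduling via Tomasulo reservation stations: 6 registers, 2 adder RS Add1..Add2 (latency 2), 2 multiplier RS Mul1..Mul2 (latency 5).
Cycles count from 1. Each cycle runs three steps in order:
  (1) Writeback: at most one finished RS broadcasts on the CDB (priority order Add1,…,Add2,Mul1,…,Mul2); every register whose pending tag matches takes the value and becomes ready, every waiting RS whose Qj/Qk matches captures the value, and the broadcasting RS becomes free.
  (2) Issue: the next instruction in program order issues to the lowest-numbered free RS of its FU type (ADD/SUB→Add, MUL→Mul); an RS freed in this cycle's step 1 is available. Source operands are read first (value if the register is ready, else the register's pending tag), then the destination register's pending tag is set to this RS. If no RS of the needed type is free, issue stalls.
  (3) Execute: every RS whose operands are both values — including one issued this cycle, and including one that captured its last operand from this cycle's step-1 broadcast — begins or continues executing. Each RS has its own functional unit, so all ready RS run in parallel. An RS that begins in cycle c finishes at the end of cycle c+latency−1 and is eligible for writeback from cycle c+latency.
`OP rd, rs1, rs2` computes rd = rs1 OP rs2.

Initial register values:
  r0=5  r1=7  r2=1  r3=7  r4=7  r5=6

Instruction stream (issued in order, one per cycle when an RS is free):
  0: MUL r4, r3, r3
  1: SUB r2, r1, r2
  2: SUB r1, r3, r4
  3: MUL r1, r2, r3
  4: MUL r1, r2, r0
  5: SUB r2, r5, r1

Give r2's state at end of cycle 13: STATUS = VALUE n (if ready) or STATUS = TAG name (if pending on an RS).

STATUS = VALUE -24

cycle 1: issue MUL r4<-Mul1 // r0:5,r1:7,r2:1,r3:7,r4:Mul1,r5:6
cycle 2: issue SUB r2<-Add1 // r0:5,r1:7,r2:Add1,r3:7,r4:Mul1,r5:6
cycle 3: issue SUB r1<-Add2 // r0:5,r1:Add2,r2:Add1,r3:7,r4:Mul1,r5:6
cycle 4: CDB Add1=6; issue MUL r1<-Mul2 // r0:5,r1:Mul2,r2:6,r3:7,r4:Mul1,r5:6
cycle 5: stall // r0:5,r1:Mul2,r2:6,r3:7,r4:Mul1,r5:6
cycle 6: CDB Mul1=49; issue MUL r1<-Mul1 // r0:5,r1:Mul1,r2:6,r3:7,r4:49,r5:6
cycle 7: issue SUB r2<-Add1 // r0:5,r1:Mul1,r2:Add1,r3:7,r4:49,r5:6
cycle 8: CDB Add2=-42 // r0:5,r1:Mul1,r2:Add1,r3:7,r4:49,r5:6
cycle 9: CDB Mul2=42 // r0:5,r1:Mul1,r2:Add1,r3:7,r4:49,r5:6
cycle 10: - // r0:5,r1:Mul1,r2:Add1,r3:7,r4:49,r5:6
cycle 11: CDB Mul1=30 // r0:5,r1:30,r2:Add1,r3:7,r4:49,r5:6
cycle 12: - // r0:5,r1:30,r2:Add1,r3:7,r4:49,r5:6
cycle 13: CDB Add1=-24 // r0:5,r1:30,r2:-24,r3:7,r4:49,r5:6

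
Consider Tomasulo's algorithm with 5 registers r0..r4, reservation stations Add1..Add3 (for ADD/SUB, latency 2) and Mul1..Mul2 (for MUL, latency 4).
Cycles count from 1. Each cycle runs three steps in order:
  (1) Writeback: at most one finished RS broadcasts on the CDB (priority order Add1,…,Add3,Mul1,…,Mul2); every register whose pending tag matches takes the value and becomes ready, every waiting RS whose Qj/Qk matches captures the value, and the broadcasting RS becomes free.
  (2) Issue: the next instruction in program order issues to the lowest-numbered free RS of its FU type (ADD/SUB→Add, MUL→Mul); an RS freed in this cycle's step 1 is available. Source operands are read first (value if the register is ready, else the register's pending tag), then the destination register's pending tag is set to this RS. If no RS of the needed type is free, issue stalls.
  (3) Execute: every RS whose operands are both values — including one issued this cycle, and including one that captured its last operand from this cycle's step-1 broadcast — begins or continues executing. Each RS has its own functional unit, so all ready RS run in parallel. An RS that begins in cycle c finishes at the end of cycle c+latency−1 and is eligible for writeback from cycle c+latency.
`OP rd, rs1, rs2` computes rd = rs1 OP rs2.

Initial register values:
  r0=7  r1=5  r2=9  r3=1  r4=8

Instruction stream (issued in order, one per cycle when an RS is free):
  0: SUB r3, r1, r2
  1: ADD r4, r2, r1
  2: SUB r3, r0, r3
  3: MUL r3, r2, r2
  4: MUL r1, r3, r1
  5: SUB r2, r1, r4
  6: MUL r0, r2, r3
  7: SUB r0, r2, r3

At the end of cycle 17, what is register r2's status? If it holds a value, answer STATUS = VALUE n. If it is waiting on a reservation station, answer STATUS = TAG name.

STATUS = VALUE 391

  c1: issue SUB r3<-Add1  regs: r0:7,r1:5,r2:9,r3:Add1,r4:8
  c2: issue ADD r4<-Add2  regs: r0:7,r1:5,r2:9,r3:Add1,r4:Add2
  c3: CDB Add1=-4; issue SUB r3<-Add1  regs: r0:7,r1:5,r2:9,r3:Add1,r4:Add2
  c4: CDB Add2=14; issue MUL r3<-Mul1  regs: r0:7,r1:5,r2:9,r3:Mul1,r4:14
  c5: CDB Add1=11; issue MUL r1<-Mul2  regs: r0:7,r1:Mul2,r2:9,r3:Mul1,r4:14
  c6: issue SUB r2<-Add1  regs: r0:7,r1:Mul2,r2:Add1,r3:Mul1,r4:14
  c7: stall  regs: r0:7,r1:Mul2,r2:Add1,r3:Mul1,r4:14
  c8: CDB Mul1=81; issue MUL r0<-Mul1  regs: r0:Mul1,r1:Mul2,r2:Add1,r3:81,r4:14
  c9: issue SUB r0<-Add2  regs: r0:Add2,r1:Mul2,r2:Add1,r3:81,r4:14
  c10: -  regs: r0:Add2,r1:Mul2,r2:Add1,r3:81,r4:14
  c11: -  regs: r0:Add2,r1:Mul2,r2:Add1,r3:81,r4:14
  c12: CDB Mul2=405  regs: r0:Add2,r1:405,r2:Add1,r3:81,r4:14
  c13: -  regs: r0:Add2,r1:405,r2:Add1,r3:81,r4:14
  c14: CDB Add1=391  regs: r0:Add2,r1:405,r2:391,r3:81,r4:14
  c15: -  regs: r0:Add2,r1:405,r2:391,r3:81,r4:14
  c16: CDB Add2=310  regs: r0:310,r1:405,r2:391,r3:81,r4:14
  c17: -  regs: r0:310,r1:405,r2:391,r3:81,r4:14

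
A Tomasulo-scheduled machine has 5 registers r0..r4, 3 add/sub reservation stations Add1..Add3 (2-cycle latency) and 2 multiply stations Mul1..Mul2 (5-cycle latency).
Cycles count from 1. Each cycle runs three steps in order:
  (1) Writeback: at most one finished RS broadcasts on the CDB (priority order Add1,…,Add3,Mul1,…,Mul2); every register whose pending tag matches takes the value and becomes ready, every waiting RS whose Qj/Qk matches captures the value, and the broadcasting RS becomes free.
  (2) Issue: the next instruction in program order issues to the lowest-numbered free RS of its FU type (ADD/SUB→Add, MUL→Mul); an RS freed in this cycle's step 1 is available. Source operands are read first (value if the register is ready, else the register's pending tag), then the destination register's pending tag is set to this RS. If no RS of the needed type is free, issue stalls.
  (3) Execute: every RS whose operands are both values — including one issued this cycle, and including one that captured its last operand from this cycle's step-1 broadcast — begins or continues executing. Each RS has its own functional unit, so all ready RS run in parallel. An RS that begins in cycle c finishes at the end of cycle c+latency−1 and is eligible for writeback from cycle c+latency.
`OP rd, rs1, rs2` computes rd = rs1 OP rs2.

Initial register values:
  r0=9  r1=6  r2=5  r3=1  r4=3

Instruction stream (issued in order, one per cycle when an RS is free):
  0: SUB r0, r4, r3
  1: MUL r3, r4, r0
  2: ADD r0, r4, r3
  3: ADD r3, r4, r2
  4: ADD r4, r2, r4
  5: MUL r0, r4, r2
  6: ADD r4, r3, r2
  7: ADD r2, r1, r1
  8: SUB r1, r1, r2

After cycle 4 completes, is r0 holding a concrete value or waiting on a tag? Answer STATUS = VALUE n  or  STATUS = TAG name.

c1: issue SUB r0<-Add1 | r0:Add1,r1:6,r2:5,r3:1,r4:3
c2: issue MUL r3<-Mul1 | r0:Add1,r1:6,r2:5,r3:Mul1,r4:3
c3: CDB Add1=2; issue ADD r0<-Add1 | r0:Add1,r1:6,r2:5,r3:Mul1,r4:3
c4: issue ADD r3<-Add2 | r0:Add1,r1:6,r2:5,r3:Add2,r4:3

STATUS = TAG Add1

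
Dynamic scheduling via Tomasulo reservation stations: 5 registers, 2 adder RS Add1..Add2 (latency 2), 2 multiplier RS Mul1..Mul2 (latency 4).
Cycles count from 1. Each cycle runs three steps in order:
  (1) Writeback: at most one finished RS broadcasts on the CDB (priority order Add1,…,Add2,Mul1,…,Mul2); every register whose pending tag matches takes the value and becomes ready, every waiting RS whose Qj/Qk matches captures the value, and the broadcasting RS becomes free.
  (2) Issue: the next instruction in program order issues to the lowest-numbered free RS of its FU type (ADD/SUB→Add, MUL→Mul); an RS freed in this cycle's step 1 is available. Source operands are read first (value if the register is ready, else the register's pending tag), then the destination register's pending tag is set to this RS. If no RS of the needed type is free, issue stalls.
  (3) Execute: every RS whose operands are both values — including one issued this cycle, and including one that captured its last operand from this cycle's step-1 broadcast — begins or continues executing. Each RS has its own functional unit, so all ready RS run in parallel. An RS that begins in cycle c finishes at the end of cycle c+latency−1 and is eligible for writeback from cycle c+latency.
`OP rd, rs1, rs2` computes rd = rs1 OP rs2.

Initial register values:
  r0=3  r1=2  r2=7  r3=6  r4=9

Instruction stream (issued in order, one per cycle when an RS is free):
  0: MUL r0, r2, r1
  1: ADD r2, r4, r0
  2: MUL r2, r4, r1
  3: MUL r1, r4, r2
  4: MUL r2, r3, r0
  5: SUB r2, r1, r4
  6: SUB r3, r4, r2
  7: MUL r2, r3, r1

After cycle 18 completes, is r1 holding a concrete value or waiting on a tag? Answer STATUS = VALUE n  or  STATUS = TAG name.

STATUS = VALUE 162

cycle 1: issue MUL r0<-Mul1 // r0:Mul1,r1:2,r2:7,r3:6,r4:9
cycle 2: issue ADD r2<-Add1 // r0:Mul1,r1:2,r2:Add1,r3:6,r4:9
cycle 3: issue MUL r2<-Mul2 // r0:Mul1,r1:2,r2:Mul2,r3:6,r4:9
cycle 4: stall // r0:Mul1,r1:2,r2:Mul2,r3:6,r4:9
cycle 5: CDB Mul1=14; issue MUL r1<-Mul1 // r0:14,r1:Mul1,r2:Mul2,r3:6,r4:9
cycle 6: stall // r0:14,r1:Mul1,r2:Mul2,r3:6,r4:9
cycle 7: CDB Add1=23; stall // r0:14,r1:Mul1,r2:Mul2,r3:6,r4:9
cycle 8: CDB Mul2=18; issue MUL r2<-Mul2 // r0:14,r1:Mul1,r2:Mul2,r3:6,r4:9
cycle 9: issue SUB r2<-Add1 // r0:14,r1:Mul1,r2:Add1,r3:6,r4:9
cycle 10: issue SUB r3<-Add2 // r0:14,r1:Mul1,r2:Add1,r3:Add2,r4:9
cycle 11: stall // r0:14,r1:Mul1,r2:Add1,r3:Add2,r4:9
cycle 12: CDB Mul1=162; issue MUL r2<-Mul1 // r0:14,r1:162,r2:Mul1,r3:Add2,r4:9
cycle 13: CDB Mul2=84 // r0:14,r1:162,r2:Mul1,r3:Add2,r4:9
cycle 14: CDB Add1=153 // r0:14,r1:162,r2:Mul1,r3:Add2,r4:9
cycle 15: - // r0:14,r1:162,r2:Mul1,r3:Add2,r4:9
cycle 16: CDB Add2=-144 // r0:14,r1:162,r2:Mul1,r3:-144,r4:9
cycle 17: - // r0:14,r1:162,r2:Mul1,r3:-144,r4:9
cycle 18: - // r0:14,r1:162,r2:Mul1,r3:-144,r4:9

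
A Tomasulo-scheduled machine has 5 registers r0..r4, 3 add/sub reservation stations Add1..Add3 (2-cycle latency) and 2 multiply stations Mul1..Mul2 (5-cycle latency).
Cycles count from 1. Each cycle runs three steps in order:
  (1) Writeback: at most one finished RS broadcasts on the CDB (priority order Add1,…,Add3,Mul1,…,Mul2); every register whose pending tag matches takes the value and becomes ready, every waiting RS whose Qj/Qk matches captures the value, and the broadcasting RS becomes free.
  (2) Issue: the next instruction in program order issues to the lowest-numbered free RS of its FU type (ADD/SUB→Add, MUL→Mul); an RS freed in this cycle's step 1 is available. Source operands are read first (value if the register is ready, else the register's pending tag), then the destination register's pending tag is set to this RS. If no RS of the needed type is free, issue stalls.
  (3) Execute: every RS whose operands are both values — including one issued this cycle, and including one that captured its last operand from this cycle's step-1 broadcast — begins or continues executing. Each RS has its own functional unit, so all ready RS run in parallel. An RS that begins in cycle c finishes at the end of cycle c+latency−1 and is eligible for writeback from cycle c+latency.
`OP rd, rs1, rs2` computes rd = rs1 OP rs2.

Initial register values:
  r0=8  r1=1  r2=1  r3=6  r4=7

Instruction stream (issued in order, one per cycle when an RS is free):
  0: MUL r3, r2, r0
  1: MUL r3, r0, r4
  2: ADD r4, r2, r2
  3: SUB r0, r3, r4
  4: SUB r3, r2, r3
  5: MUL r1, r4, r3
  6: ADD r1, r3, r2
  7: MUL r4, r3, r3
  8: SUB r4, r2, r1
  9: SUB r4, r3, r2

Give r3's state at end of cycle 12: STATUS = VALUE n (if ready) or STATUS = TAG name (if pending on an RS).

c1: issue MUL r3<-Mul1 | r0:8,r1:1,r2:1,r3:Mul1,r4:7
c2: issue MUL r3<-Mul2 | r0:8,r1:1,r2:1,r3:Mul2,r4:7
c3: issue ADD r4<-Add1 | r0:8,r1:1,r2:1,r3:Mul2,r4:Add1
c4: issue SUB r0<-Add2 | r0:Add2,r1:1,r2:1,r3:Mul2,r4:Add1
c5: CDB Add1=2; issue SUB r3<-Add1 | r0:Add2,r1:1,r2:1,r3:Add1,r4:2
c6: CDB Mul1=8; issue MUL r1<-Mul1 | r0:Add2,r1:Mul1,r2:1,r3:Add1,r4:2
c7: CDB Mul2=56; issue ADD r1<-Add3 | r0:Add2,r1:Add3,r2:1,r3:Add1,r4:2
c8: issue MUL r4<-Mul2 | r0:Add2,r1:Add3,r2:1,r3:Add1,r4:Mul2
c9: CDB Add1=-55; issue SUB r4<-Add1 | r0:Add2,r1:Add3,r2:1,r3:-55,r4:Add1
c10: CDB Add2=54; issue SUB r4<-Add2 | r0:54,r1:Add3,r2:1,r3:-55,r4:Add2
c11: CDB Add3=-54 | r0:54,r1:-54,r2:1,r3:-55,r4:Add2
c12: CDB Add2=-56 | r0:54,r1:-54,r2:1,r3:-55,r4:-56

STATUS = VALUE -55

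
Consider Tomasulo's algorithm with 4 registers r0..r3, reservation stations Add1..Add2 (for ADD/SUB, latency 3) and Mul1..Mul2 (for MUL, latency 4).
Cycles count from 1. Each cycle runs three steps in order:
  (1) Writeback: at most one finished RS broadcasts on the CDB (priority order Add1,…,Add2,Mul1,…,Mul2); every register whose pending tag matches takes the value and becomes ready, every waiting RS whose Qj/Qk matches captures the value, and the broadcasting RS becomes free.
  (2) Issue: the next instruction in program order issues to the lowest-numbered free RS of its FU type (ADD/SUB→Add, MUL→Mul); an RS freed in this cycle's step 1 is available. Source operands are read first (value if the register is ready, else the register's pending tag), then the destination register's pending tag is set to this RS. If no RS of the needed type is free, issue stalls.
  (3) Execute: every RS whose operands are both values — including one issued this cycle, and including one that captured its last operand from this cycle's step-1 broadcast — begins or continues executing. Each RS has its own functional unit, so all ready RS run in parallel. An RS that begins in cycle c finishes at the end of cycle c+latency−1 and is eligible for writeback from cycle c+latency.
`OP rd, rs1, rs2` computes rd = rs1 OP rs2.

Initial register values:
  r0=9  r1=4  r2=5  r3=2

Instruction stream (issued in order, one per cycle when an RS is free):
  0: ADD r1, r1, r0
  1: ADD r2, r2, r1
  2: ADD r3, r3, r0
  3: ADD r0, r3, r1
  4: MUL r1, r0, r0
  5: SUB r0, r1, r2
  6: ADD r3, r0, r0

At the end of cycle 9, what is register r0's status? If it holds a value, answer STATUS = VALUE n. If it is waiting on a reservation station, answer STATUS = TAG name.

  c1: issue ADD r1<-Add1  regs: r0:9,r1:Add1,r2:5,r3:2
  c2: issue ADD r2<-Add2  regs: r0:9,r1:Add1,r2:Add2,r3:2
  c3: stall  regs: r0:9,r1:Add1,r2:Add2,r3:2
  c4: CDB Add1=13; issue ADD r3<-Add1  regs: r0:9,r1:13,r2:Add2,r3:Add1
  c5: stall  regs: r0:9,r1:13,r2:Add2,r3:Add1
  c6: stall  regs: r0:9,r1:13,r2:Add2,r3:Add1
  c7: CDB Add1=11; issue ADD r0<-Add1  regs: r0:Add1,r1:13,r2:Add2,r3:11
  c8: CDB Add2=18; issue MUL r1<-Mul1  regs: r0:Add1,r1:Mul1,r2:18,r3:11
  c9: issue SUB r0<-Add2  regs: r0:Add2,r1:Mul1,r2:18,r3:11

STATUS = TAG Add2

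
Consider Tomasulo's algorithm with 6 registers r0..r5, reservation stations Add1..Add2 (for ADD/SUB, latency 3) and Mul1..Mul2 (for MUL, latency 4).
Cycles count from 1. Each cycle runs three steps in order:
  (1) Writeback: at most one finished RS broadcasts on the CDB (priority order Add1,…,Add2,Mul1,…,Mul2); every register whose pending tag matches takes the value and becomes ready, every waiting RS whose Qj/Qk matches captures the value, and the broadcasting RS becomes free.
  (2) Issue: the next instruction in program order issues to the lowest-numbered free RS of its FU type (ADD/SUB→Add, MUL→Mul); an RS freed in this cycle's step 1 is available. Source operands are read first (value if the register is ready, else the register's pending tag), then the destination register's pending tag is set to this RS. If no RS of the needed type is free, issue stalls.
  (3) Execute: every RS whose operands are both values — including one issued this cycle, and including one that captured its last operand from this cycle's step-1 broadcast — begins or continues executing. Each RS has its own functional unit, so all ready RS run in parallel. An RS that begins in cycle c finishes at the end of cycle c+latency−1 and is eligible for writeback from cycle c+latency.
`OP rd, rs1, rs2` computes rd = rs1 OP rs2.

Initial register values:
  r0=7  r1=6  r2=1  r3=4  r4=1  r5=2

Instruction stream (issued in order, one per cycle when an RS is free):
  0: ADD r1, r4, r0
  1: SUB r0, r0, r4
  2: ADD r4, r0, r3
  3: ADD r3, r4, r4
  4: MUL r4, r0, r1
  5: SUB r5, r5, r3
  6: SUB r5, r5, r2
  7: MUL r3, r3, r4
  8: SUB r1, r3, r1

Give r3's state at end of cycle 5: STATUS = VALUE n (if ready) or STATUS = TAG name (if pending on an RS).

STATUS = TAG Add2

cycle 1: issue ADD r1<-Add1 // r0:7,r1:Add1,r2:1,r3:4,r4:1,r5:2
cycle 2: issue SUB r0<-Add2 // r0:Add2,r1:Add1,r2:1,r3:4,r4:1,r5:2
cycle 3: stall // r0:Add2,r1:Add1,r2:1,r3:4,r4:1,r5:2
cycle 4: CDB Add1=8; issue ADD r4<-Add1 // r0:Add2,r1:8,r2:1,r3:4,r4:Add1,r5:2
cycle 5: CDB Add2=6; issue ADD r3<-Add2 // r0:6,r1:8,r2:1,r3:Add2,r4:Add1,r5:2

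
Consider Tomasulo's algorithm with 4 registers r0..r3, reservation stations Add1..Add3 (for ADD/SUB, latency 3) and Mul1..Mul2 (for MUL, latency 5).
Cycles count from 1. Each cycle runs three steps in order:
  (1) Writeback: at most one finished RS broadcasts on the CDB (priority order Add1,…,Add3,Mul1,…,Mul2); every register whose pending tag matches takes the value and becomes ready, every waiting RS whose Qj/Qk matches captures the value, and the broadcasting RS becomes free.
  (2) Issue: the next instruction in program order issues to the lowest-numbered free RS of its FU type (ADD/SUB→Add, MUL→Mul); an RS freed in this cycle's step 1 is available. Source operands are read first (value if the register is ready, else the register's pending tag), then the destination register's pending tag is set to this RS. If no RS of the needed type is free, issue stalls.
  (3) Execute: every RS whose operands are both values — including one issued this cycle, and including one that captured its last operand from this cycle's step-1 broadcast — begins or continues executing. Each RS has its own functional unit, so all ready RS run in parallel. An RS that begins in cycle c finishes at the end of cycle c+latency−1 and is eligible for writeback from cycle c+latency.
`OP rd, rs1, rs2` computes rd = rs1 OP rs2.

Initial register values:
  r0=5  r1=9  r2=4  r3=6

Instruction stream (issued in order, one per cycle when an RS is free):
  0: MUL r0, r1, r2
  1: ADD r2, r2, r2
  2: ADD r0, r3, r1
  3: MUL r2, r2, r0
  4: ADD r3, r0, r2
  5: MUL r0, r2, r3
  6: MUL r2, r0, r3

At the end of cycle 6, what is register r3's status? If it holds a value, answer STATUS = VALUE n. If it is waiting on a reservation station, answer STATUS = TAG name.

STATUS = TAG Add1

  c1: issue MUL r0<-Mul1  regs: r0:Mul1,r1:9,r2:4,r3:6
  c2: issue ADD r2<-Add1  regs: r0:Mul1,r1:9,r2:Add1,r3:6
  c3: issue ADD r0<-Add2  regs: r0:Add2,r1:9,r2:Add1,r3:6
  c4: issue MUL r2<-Mul2  regs: r0:Add2,r1:9,r2:Mul2,r3:6
  c5: CDB Add1=8; issue ADD r3<-Add1  regs: r0:Add2,r1:9,r2:Mul2,r3:Add1
  c6: CDB Add2=15; stall  regs: r0:15,r1:9,r2:Mul2,r3:Add1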